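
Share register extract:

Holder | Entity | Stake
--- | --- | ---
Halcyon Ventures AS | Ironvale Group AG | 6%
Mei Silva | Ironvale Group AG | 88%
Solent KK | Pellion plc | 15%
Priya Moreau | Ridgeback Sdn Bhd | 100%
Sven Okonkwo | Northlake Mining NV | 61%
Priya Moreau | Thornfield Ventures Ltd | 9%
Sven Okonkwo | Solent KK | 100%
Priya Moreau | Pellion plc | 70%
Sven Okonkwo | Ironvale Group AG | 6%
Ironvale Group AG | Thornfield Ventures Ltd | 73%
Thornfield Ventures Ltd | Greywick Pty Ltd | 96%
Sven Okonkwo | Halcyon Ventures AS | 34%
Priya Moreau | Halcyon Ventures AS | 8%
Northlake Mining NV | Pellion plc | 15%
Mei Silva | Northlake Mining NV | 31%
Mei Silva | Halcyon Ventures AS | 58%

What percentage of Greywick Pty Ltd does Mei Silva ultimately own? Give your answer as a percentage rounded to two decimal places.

64.11%

Mei reaches Greywick along 2 paths.
Via Halcyon → Ironvale → Thornfield: 58% × 6% × 73% × 96% = 2.438784%.
Via Ironvale → Thornfield: 88% × 73% × 96% = 61.6704%.
Total: 2.438784% + 61.6704% = 64.109184%.
Rounded: 64.11%.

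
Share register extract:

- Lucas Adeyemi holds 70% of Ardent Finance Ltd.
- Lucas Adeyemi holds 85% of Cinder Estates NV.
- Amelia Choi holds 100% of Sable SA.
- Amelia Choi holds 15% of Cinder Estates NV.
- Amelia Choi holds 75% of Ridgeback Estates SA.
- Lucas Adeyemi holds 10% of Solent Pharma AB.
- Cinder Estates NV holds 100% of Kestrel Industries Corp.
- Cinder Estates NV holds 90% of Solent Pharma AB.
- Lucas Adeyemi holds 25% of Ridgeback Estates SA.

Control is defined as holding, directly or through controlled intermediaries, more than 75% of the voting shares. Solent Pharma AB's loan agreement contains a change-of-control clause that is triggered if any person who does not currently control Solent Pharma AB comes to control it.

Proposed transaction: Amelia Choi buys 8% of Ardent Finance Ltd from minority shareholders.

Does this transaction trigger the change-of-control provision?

No

The purchase changes only Amelia's holdings, so Amelia is the only person who could newly come to control Solent.
Amelia holds 100% of Sable, so Amelia controls Sable.
Neither Amelia nor any entity Amelia controls holds any voting interest in Solent.
So before the transaction, Amelia does not control Solent.
After the purchase, Amelia holds 8% of Ardent directly.
Amelia's side now holds 8% of Ardent, not > 75%, so Amelia still does not control Ardent.
After the transaction, neither Amelia nor any entity Amelia controls holds a voting interest in Solent, so Amelia still does not control it.
No new person acquires control, so the clause is not triggered.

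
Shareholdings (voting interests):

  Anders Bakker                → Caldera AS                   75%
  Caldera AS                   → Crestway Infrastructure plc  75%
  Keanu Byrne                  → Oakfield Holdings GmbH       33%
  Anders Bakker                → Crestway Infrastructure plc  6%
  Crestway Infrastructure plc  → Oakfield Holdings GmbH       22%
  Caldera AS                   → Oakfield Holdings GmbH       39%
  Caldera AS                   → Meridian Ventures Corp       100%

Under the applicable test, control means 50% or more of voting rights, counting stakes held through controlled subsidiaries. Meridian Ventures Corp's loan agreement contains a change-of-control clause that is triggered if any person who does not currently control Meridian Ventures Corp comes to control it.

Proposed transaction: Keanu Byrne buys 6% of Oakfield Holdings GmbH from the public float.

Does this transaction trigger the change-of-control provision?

The purchase changes only Keanu's holdings, so Keanu is the only person who could newly come to control Meridian.
Keanu's largest direct stake is 33% in Oakfield, which does not meet the threshold, so Keanu controls no company.
Neither Keanu nor any entity Keanu controls holds any voting interest in Meridian.
So before the transaction, Keanu does not control Meridian.
After the purchase, Keanu's direct stake in Oakfield rises to 33% + 6% = 39%.
Keanu's side now holds 39% of Oakfield, not ≥ 50%, so Keanu still does not control Oakfield.
After the transaction, neither Keanu nor any entity Keanu controls holds a voting interest in Meridian, so Keanu still does not control it.
No new person acquires control, so the clause is not triggered.

No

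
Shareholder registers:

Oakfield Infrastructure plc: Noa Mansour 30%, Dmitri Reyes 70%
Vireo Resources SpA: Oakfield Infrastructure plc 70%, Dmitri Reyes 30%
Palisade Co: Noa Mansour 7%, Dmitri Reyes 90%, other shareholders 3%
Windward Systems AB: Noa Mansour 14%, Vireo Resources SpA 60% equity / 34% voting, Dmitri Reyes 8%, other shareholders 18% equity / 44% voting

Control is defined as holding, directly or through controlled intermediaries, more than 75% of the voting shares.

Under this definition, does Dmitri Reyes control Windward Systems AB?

Dmitri holds 90% of Palisade, so Dmitri controls Palisade.
In Windward, Dmitri's side holds only 8%, not > 75%.
So Dmitri does not control Windward.

No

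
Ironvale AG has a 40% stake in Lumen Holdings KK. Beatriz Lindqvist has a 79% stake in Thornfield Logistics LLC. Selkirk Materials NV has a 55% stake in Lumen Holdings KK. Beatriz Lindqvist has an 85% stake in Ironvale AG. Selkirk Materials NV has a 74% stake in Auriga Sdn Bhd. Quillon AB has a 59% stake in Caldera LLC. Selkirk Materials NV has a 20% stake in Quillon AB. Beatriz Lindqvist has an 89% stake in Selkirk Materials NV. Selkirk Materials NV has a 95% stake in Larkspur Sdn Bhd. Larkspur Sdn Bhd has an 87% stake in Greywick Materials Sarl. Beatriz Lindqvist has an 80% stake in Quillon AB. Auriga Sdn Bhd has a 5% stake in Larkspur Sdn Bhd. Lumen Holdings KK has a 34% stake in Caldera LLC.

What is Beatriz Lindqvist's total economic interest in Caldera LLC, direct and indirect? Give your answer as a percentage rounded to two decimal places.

85.91%

Beatriz reaches Caldera along 4 paths.
Via Selkirk → Quillon: 89% × 20% × 59% = 10.502%.
Via Quillon: 80% × 59% = 47.2%.
Via Selkirk → Lumen: 89% × 55% × 34% = 16.643%.
Via Ironvale → Lumen: 85% × 40% × 34% = 11.56%.
Total: 10.502% + 47.2% + 16.643% + 11.56% = 85.905%.
Rounded: 85.91%.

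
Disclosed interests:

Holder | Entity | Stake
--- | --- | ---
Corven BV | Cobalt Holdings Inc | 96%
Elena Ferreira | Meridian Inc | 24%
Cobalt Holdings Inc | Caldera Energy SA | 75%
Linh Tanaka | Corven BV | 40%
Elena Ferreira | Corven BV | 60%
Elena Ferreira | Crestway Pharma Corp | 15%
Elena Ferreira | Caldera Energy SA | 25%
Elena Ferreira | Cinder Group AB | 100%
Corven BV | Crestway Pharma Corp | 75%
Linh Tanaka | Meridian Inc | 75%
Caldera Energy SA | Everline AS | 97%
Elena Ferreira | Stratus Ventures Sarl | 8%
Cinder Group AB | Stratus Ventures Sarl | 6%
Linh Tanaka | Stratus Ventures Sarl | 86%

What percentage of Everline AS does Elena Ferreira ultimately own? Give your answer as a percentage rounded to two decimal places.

Elena reaches Everline along 2 paths.
Via Corven → Cobalt → Caldera: 60% × 96% × 75% × 97% = 41.904%.
Via Caldera: 25% × 97% = 24.25%.
Total: 41.904% + 24.25% = 66.154%.
Rounded: 66.15%.

66.15%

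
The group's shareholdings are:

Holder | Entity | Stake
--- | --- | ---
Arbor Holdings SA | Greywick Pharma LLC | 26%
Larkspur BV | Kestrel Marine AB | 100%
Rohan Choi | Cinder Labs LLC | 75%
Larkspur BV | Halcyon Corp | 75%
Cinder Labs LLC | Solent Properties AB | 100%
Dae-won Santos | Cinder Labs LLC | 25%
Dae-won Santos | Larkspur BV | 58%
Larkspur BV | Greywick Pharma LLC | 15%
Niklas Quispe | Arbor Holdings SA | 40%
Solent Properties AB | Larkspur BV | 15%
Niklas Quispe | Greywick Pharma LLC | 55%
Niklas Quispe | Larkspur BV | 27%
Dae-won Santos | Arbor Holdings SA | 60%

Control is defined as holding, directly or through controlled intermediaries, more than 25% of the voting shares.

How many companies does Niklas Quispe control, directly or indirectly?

5

Niklas holds 40% of Arbor, so Niklas controls Arbor.
Niklas holds 27% of Larkspur, so Niklas controls Larkspur.
Larkspur holds 75% of Halcyon, so Niklas controls Halcyon.
Larkspur holds 100% of Kestrel, so Niklas controls Kestrel.
Arbor and Niklas and Larkspur together hold 26% + 55% + 15% = 96% of Greywick, so Niklas controls Greywick.
No other company's threshold is met.
Niklas controls 5 companies.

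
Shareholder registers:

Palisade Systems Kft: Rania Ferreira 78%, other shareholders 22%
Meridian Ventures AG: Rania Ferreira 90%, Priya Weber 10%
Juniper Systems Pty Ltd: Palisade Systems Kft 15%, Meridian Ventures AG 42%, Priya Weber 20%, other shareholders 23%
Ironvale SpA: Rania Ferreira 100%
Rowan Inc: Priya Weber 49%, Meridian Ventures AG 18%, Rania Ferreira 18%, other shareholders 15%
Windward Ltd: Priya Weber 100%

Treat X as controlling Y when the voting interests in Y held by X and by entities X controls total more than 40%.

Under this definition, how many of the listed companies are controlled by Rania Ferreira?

Rania holds 78% of Palisade, so Rania controls Palisade.
Rania holds 90% of Meridian, so Rania controls Meridian.
Palisade and Meridian together hold 15% + 42% = 57% of Juniper, so Rania controls Juniper.
Rania holds 100% of Ironvale, so Rania controls Ironvale.
No other company's threshold is met.
Rania controls 4 companies.

4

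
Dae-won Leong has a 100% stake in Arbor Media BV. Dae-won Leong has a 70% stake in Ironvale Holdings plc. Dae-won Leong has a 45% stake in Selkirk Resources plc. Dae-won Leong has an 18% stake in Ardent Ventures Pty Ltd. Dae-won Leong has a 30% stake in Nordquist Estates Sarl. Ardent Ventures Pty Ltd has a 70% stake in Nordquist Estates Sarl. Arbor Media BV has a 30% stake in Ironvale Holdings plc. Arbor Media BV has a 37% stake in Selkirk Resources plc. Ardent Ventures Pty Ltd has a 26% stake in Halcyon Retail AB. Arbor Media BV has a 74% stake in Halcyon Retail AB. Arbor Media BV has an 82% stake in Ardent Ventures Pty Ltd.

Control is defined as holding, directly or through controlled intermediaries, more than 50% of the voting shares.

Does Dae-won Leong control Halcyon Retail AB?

Yes

Dae-won holds 100% of Arbor, so Dae-won controls Arbor.
Dae-won and Arbor together hold 18% + 82% = 100% of Ardent, so Dae-won controls Ardent.
Arbor and Ardent together hold 74% + 26% = 100% of Halcyon, so Dae-won controls Halcyon.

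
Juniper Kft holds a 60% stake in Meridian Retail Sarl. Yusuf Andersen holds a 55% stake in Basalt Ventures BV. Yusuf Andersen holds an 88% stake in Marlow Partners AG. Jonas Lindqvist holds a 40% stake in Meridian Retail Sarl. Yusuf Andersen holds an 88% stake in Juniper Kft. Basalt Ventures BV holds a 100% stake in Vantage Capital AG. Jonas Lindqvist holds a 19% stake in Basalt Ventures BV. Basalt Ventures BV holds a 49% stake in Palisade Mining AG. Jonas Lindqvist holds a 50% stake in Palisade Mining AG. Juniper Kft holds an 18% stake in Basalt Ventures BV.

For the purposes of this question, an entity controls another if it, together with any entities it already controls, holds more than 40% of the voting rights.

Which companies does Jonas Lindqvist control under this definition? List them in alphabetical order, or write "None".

Palisade Mining AG

Jonas holds 50% of Palisade, so Jonas controls Palisade.
No other company's threshold is met.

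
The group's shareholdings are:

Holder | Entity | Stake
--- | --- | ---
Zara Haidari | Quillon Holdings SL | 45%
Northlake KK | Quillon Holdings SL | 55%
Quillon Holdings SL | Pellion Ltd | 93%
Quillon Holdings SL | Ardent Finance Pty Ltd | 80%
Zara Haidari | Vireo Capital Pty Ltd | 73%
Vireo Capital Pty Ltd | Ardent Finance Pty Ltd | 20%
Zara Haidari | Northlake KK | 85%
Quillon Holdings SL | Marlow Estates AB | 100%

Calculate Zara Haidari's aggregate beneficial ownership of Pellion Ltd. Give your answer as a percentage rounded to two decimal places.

Zara reaches Pellion along 2 paths.
Via Northlake → Quillon: 85% × 55% × 93% = 43.4775%.
Via Quillon: 45% × 93% = 41.85%.
Total: 43.4775% + 41.85% = 85.3275%.
Rounded: 85.33%.

85.33%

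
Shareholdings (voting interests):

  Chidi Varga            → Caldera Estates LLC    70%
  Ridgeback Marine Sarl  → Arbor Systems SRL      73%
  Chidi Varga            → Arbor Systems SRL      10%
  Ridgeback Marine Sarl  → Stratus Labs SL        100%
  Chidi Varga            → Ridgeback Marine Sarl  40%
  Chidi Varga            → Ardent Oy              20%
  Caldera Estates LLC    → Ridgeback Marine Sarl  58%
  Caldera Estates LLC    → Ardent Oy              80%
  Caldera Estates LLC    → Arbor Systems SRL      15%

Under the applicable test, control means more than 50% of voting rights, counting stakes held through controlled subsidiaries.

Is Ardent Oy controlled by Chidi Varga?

Yes

Chidi holds 70% of Caldera, so Chidi controls Caldera.
Chidi and Caldera together hold 20% + 80% = 100% of Ardent, so Chidi controls Ardent.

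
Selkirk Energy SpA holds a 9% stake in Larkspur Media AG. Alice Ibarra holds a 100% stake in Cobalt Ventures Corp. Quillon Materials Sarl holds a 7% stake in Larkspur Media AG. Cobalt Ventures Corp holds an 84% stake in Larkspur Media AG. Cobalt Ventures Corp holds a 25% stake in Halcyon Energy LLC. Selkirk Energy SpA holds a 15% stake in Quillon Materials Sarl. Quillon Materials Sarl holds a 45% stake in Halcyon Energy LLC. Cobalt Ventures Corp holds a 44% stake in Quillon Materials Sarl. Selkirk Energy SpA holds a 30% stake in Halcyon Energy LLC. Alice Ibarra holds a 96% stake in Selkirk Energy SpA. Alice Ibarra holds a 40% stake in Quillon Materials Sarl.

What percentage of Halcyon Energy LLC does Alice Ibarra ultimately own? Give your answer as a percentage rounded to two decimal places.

98.08%

Alice reaches Halcyon along 5 paths.
Via Selkirk → Quillon: 96% × 15% × 45% = 6.48%.
Via Quillon: 40% × 45% = 18%.
Via Cobalt → Quillon: 100% × 44% × 45% = 19.8%.
Via Selkirk: 96% × 30% = 28.8%.
Via Cobalt: 100% × 25% = 25%.
Total: 6.48% + 18% + 19.8% + 28.8% + 25% = 98.08%.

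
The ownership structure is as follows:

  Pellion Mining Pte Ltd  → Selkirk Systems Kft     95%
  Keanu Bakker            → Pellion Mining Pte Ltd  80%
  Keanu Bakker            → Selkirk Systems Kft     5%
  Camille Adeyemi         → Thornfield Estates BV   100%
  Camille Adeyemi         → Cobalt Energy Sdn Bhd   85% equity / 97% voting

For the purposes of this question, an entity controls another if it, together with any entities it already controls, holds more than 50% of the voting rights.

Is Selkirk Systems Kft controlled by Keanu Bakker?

Keanu holds 80% of Pellion, so Keanu controls Pellion.
Keanu and Pellion together hold 5% + 95% = 100% of Selkirk, so Keanu controls Selkirk.

Yes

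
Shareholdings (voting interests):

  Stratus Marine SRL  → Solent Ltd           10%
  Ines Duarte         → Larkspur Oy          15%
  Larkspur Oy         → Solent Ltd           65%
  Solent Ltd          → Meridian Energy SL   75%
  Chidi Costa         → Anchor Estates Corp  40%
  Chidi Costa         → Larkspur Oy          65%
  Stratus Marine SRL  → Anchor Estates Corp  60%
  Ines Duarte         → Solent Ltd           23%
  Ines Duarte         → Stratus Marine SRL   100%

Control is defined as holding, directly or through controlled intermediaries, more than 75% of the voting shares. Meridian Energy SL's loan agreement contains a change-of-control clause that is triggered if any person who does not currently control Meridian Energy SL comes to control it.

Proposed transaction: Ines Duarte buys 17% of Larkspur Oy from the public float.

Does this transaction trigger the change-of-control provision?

No

The purchase changes only Ines's holdings, so Ines is the only person who could newly come to control Meridian.
Ines holds 100% of Stratus, so Ines controls Stratus.
Neither Ines nor any entity Ines controls holds any voting interest in Meridian.
So before the transaction, Ines does not control Meridian.
After the purchase, Ines's direct stake in Larkspur rises to 15% + 17% = 32%.
Ines's side now holds 32% of Larkspur, not > 75%, so Ines still does not control Larkspur.
After the transaction, neither Ines nor any entity Ines controls holds a voting interest in Meridian, so Ines still does not control it.
No new person acquires control, so the clause is not triggered.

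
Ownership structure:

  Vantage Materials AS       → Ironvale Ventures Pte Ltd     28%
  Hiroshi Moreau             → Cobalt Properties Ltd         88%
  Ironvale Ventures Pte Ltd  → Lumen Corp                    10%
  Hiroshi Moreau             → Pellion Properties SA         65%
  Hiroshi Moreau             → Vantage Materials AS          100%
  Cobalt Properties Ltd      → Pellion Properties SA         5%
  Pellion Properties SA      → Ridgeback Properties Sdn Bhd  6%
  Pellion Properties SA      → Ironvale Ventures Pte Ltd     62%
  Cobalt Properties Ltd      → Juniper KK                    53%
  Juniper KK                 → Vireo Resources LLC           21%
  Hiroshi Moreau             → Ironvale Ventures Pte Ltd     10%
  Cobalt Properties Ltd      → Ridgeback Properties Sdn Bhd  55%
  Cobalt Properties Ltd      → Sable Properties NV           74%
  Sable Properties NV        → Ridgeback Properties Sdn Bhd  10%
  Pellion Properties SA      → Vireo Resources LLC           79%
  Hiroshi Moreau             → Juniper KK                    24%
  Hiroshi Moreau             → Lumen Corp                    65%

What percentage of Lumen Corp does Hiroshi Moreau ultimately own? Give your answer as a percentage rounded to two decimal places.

73.10%

Hiroshi reaches Lumen along 5 paths.
Via Vantage → Ironvale: 100% × 28% × 10% = 2.8%.
Via Ironvale: 10% × 10% = 1%.
Via Cobalt → Pellion → Ironvale: 88% × 5% × 62% × 10% = 0.2728%.
Via Pellion → Ironvale: 65% × 62% × 10% = 4.03%.
Direct stake: 65% = 65%.
Total: 2.8% + 1% + 0.2728% + 4.03% + 65% = 73.1028%.
Rounded: 73.10%.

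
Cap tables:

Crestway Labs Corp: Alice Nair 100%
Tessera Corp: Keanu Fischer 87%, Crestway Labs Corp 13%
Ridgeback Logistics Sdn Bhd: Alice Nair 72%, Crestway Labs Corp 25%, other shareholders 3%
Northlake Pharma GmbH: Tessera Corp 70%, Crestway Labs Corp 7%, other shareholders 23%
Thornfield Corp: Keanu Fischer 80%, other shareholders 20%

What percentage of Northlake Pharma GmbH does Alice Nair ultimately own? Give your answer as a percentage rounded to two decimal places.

Alice reaches Northlake along 2 paths.
Via Crestway → Tessera: 100% × 13% × 70% = 9.1%.
Via Crestway: 100% × 7% = 7%.
Total: 9.1% + 7% = 16.1%.
Rounded: 16.10%.

16.10%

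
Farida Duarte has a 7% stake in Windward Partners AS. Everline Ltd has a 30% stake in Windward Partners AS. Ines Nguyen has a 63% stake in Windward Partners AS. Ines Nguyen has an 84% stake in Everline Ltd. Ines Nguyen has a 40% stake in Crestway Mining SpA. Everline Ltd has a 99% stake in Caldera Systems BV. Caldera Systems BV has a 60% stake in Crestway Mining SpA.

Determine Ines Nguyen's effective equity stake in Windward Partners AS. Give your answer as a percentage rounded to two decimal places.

Ines reaches Windward along 2 paths.
Via Everline: 84% × 30% = 25.2%.
Direct stake: 63% = 63%.
Total: 25.2% + 63% = 88.2%.
Rounded: 88.20%.

88.20%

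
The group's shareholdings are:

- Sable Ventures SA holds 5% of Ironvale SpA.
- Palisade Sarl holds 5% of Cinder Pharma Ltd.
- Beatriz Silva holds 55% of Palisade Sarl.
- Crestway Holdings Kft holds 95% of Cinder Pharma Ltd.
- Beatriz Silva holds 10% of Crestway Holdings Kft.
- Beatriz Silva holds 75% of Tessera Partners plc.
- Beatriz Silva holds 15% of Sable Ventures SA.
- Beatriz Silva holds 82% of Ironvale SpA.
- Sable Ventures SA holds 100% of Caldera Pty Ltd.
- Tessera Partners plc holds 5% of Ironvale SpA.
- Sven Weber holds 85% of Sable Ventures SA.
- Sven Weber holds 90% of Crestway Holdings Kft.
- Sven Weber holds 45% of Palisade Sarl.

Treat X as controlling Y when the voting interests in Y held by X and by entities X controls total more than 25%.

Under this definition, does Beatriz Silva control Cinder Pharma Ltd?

No

Beatriz holds 55% of Palisade, so Beatriz controls Palisade.
Beatriz holds 75% of Tessera, so Beatriz controls Tessera.
Tessera and Beatriz together hold 5% + 82% = 87% of Ironvale, so Beatriz controls Ironvale.
In Cinder, Beatriz's side holds only 5%, not > 25%.
So Beatriz does not control Cinder.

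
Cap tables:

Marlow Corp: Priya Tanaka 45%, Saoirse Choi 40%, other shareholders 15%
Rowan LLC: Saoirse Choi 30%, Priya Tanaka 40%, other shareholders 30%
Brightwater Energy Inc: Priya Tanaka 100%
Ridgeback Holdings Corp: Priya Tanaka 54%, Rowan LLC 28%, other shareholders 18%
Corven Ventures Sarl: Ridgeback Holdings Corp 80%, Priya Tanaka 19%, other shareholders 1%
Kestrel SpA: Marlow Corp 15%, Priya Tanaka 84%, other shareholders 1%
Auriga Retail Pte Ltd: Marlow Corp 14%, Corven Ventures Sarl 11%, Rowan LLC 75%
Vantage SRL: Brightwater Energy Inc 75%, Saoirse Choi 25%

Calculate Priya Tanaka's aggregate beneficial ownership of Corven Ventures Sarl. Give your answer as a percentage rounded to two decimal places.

71.16%

Priya reaches Corven along 3 paths.
Via Ridgeback: 54% × 80% = 43.2%.
Via Rowan → Ridgeback: 40% × 28% × 80% = 8.96%.
Direct stake: 19% = 19%.
Total: 43.2% + 8.96% + 19% = 71.16%.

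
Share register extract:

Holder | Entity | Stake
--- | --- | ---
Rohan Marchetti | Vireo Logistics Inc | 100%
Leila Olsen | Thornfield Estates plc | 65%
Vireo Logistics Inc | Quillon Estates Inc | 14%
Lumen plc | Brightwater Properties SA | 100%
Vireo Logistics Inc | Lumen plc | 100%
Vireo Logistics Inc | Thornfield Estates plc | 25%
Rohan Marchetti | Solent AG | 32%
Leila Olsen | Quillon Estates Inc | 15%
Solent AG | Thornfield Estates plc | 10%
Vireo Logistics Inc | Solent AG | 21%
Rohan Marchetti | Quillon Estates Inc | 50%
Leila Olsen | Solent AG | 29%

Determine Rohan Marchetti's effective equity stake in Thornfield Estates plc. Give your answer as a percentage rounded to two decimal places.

30.30%

Rohan reaches Thornfield along 3 paths.
Via Vireo: 100% × 25% = 25%.
Via Vireo → Solent: 100% × 21% × 10% = 2.1%.
Via Solent: 32% × 10% = 3.2%.
Total: 25% + 2.1% + 3.2% = 30.3%.
Rounded: 30.30%.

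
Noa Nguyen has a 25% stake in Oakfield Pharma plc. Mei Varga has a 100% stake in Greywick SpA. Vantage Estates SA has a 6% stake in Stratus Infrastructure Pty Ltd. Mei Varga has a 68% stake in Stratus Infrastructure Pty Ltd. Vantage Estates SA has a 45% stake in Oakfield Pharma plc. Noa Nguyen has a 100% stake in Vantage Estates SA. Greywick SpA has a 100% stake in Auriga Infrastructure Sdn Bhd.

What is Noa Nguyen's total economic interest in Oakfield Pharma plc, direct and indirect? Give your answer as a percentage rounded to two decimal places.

Noa reaches Oakfield along 2 paths.
Direct stake: 25% = 25%.
Via Vantage: 100% × 45% = 45%.
Total: 25% + 45% = 70%.
Rounded: 70.00%.

70.00%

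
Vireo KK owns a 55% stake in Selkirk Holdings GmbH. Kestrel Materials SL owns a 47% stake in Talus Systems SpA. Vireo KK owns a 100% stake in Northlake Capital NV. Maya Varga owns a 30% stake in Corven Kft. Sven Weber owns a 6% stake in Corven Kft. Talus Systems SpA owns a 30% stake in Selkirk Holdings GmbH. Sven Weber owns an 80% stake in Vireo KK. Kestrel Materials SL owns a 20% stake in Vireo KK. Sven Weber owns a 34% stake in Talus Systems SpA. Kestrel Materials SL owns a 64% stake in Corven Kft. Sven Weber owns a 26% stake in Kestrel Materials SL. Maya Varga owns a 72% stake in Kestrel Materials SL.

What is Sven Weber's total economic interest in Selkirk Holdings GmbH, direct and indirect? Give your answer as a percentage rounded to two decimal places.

Sven reaches Selkirk along 4 paths.
Via Kestrel → Vireo: 26% × 20% × 55% = 2.86%.
Via Vireo: 80% × 55% = 44%.
Via Talus: 34% × 30% = 10.2%.
Via Kestrel → Talus: 26% × 47% × 30% = 3.666%.
Total: 2.86% + 44% + 10.2% + 3.666% = 60.726%.
Rounded: 60.73%.

60.73%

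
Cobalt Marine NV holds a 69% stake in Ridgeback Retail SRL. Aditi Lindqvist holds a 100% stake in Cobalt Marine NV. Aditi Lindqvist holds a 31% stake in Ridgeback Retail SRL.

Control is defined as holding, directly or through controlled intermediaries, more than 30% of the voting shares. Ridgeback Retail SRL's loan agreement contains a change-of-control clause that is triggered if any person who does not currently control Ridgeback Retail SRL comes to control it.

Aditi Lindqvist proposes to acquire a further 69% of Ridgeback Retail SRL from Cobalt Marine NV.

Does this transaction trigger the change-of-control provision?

The purchase adds only to Aditi's holdings (Cobalt's stake shrinks), so Aditi is the only person who could newly come to control Ridgeback.
Aditi holds 100% of Cobalt, so Aditi controls Cobalt.
Cobalt and Aditi together hold 69% + 31% = 100% of Ridgeback, so Aditi controls Ridgeback.
So Aditi already controls Ridgeback before the transaction.
After the purchase, Aditi's direct stake in Ridgeback rises to 31% + 69% = 100%, and Cobalt's stake falls to 0%.
Aditi controlled Ridgeback already, so this is not a new person acquiring control; every other person's position is unchanged or reduced.
No new person acquires control, so the clause is not triggered.

No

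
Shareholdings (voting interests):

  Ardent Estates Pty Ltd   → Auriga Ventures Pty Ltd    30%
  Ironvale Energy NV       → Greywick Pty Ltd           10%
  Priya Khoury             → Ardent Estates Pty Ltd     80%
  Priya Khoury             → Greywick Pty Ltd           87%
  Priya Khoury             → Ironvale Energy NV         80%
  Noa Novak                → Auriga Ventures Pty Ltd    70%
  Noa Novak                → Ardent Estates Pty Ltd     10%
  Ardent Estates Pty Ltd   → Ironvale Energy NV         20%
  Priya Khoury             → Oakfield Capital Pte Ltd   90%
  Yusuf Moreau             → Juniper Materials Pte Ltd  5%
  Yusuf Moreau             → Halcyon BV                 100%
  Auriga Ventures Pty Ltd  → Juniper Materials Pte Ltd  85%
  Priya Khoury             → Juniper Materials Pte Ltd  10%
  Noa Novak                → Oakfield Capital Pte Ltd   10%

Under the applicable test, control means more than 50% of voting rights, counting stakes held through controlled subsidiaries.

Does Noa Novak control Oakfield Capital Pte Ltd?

No

Noa holds 70% of Auriga, so Noa controls Auriga.
Auriga holds 85% of Juniper, so Noa controls Juniper.
In Oakfield, Noa's side holds only 10%, not > 50%.
So Noa does not control Oakfield.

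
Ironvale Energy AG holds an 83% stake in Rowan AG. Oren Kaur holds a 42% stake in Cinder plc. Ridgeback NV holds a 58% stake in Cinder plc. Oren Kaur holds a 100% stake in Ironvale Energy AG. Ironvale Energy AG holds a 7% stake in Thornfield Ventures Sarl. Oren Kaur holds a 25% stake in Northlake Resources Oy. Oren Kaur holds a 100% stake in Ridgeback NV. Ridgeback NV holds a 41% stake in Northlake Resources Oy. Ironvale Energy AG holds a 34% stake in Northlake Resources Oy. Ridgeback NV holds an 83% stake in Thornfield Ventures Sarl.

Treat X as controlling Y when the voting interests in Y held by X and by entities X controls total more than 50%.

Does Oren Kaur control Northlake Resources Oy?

Oren holds 100% of Ironvale, so Oren controls Ironvale.
Oren holds 100% of Ridgeback, so Oren controls Ridgeback.
Oren and Ridgeback and Ironvale together hold 25% + 41% + 34% = 100% of Northlake, so Oren controls Northlake.

Yes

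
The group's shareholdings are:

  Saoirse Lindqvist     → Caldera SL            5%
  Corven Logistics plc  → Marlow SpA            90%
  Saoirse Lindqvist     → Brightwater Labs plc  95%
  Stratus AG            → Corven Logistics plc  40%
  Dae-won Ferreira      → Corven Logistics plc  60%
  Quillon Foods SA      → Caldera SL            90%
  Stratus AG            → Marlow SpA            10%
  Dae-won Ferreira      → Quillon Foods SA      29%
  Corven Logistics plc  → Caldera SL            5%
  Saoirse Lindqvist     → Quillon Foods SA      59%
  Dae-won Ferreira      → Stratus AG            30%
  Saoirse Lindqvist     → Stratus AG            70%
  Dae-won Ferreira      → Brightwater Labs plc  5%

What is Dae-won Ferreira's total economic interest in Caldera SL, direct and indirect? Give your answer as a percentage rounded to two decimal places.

Dae-won reaches Caldera along 3 paths.
Via Corven: 60% × 5% = 3%.
Via Stratus → Corven: 30% × 40% × 5% = 0.6%.
Via Quillon: 29% × 90% = 26.1%.
Total: 3% + 0.6% + 26.1% = 29.7%.
Rounded: 29.70%.

29.70%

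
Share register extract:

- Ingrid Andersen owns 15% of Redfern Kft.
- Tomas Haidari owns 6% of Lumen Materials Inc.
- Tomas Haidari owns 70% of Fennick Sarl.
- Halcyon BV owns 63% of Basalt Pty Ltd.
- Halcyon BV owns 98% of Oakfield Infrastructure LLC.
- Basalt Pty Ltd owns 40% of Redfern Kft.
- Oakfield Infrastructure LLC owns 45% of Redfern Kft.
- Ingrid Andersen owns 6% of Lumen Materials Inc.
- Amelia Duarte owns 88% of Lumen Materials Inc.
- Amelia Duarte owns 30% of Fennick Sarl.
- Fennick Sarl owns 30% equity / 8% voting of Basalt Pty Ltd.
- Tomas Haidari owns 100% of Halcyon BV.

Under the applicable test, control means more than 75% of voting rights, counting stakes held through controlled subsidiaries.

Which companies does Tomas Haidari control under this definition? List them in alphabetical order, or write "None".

Halcyon BV, Oakfield Infrastructure LLC

Tomas holds 100% of Halcyon, so Tomas controls Halcyon.
Halcyon holds 98% of Oakfield, so Tomas controls Oakfield.
No other company's threshold is met.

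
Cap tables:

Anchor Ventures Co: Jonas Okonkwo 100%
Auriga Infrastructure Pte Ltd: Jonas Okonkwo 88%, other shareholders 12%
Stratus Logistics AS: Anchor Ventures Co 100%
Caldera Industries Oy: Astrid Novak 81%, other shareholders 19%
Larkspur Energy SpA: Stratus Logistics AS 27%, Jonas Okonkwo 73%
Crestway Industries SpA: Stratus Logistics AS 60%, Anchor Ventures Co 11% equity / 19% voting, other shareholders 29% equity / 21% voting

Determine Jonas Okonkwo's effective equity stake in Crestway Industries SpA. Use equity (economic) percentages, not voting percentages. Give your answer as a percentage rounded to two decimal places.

71.00%

Jonas reaches Crestway along 2 paths.
Via Anchor → Stratus: 100% × 100% × 60% = 60%.
Via Anchor: 100% × 11% = 11%.
Total: 60% + 11% = 71%.
Rounded: 71.00%.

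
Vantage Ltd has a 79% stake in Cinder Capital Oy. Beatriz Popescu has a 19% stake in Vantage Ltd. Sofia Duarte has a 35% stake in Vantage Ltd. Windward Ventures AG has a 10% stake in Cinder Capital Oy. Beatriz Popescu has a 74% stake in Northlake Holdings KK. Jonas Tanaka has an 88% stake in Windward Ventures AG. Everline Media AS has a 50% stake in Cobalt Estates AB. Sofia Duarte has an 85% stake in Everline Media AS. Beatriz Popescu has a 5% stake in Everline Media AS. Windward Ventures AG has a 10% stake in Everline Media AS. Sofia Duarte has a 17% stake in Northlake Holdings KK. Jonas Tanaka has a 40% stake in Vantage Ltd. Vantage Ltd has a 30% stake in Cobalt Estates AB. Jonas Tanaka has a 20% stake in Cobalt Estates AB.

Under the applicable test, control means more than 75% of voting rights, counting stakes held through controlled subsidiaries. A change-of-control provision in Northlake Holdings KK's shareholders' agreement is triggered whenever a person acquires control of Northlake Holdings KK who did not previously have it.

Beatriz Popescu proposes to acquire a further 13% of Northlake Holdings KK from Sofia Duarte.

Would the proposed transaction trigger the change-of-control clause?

Yes

The purchase adds only to Beatriz's holdings (Sofia's stake shrinks), so Beatriz is the only person who could newly come to control Northlake.
Beatriz's largest direct stake is 74% in Northlake, which does not meet the threshold, so Beatriz controls no company.
In Northlake, Beatriz's side holds only 74%, not > 75%.
So before the transaction, Beatriz does not control Northlake.
After the purchase, Beatriz's direct stake in Northlake rises to 74% + 13% = 87%, and Sofia's stake falls to 4%.
Beatriz holds 87% of Northlake, so Beatriz controls Northlake.
Beatriz did not control Northlake before and does after, so the clause is triggered.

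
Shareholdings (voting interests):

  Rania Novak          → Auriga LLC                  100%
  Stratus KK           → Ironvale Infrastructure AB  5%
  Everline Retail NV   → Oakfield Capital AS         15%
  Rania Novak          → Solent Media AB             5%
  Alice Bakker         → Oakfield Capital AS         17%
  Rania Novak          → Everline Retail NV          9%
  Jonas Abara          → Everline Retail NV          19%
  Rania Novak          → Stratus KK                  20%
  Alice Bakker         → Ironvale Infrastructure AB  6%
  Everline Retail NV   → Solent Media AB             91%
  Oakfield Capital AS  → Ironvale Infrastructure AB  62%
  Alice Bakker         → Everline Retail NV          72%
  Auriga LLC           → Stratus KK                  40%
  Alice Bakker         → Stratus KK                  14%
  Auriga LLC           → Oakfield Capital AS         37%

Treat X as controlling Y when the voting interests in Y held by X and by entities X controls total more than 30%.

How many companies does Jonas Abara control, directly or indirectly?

Jonas's largest direct stake is 19% in Everline, which does not meet the threshold.
Jonas controls 0 companies.

0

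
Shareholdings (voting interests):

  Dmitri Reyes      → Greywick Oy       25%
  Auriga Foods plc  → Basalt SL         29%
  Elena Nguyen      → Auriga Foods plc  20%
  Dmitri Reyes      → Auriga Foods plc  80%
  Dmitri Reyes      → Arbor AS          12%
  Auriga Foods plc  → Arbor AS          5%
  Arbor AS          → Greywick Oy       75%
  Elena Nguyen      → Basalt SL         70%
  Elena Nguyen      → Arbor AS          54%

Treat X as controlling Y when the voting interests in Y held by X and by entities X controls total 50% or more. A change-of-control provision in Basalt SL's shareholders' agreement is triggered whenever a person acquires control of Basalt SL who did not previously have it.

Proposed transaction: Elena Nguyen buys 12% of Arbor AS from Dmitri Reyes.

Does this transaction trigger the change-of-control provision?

No

The purchase adds only to Elena's holdings (Dmitri's stake shrinks), so Elena is the only person who could newly come to control Basalt.
Elena holds 70% of Basalt, so Elena controls Basalt.
So Elena already controls Basalt before the transaction.
After the purchase, Elena's direct stake in Arbor rises to 54% + 12% = 66%, and Dmitri's stake falls to 0%.
Elena controlled Basalt already, so this is not a new person acquiring control; every other person's position is unchanged or reduced.
No new person acquires control, so the clause is not triggered.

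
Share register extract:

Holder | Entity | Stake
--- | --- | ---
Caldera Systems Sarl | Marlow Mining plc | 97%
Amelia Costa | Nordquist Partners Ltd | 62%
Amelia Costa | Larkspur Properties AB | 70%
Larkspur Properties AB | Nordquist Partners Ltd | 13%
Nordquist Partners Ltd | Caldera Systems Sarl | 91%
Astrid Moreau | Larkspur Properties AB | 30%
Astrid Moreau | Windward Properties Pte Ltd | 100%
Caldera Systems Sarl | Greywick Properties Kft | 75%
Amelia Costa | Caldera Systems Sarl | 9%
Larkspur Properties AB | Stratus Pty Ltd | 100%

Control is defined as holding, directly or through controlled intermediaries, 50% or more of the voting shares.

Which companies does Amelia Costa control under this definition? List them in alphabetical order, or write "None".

Caldera Systems Sarl, Greywick Properties Kft, Larkspur Properties AB, Marlow Mining plc, Nordquist Partners Ltd, Stratus Pty Ltd

Amelia holds 70% of Larkspur, so Amelia controls Larkspur.
Amelia and Larkspur together hold 62% + 13% = 75% of Nordquist, so Amelia controls Nordquist.
Larkspur holds 100% of Stratus, so Amelia controls Stratus.
Nordquist and Amelia together hold 91% + 9% = 100% of Caldera, so Amelia controls Caldera.
Caldera holds 75% of Greywick, so Amelia controls Greywick.
Caldera holds 97% of Marlow, so Amelia controls Marlow.
No other company's threshold is met.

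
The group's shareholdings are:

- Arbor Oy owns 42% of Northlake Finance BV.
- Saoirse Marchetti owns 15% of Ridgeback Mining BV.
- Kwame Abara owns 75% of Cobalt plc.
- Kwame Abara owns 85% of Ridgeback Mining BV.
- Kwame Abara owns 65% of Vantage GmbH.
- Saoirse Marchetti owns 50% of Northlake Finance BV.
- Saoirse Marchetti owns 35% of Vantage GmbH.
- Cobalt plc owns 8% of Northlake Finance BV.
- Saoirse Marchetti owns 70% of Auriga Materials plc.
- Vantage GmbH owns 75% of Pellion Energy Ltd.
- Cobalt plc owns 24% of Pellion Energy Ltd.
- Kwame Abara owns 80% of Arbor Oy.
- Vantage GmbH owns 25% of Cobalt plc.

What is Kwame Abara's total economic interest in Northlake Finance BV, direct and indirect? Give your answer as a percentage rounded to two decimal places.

40.90%

Kwame reaches Northlake along 3 paths.
Via Arbor: 80% × 42% = 33.6%.
Via Cobalt: 75% × 8% = 6%.
Via Vantage → Cobalt: 65% × 25% × 8% = 1.3%.
Total: 33.6% + 6% + 1.3% = 40.9%.
Rounded: 40.90%.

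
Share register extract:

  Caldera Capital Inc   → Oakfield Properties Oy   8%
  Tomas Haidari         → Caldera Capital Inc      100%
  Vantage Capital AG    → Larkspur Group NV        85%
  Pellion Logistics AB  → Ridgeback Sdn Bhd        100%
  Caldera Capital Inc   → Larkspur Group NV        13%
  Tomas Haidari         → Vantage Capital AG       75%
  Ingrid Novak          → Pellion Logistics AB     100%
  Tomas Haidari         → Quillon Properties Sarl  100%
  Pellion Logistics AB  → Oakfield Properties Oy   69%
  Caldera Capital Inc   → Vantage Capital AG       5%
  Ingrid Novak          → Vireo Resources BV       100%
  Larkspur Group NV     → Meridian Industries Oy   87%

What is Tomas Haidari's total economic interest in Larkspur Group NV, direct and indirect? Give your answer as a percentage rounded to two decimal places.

81.00%

Tomas reaches Larkspur along 3 paths.
Via Caldera → Vantage: 100% × 5% × 85% = 4.25%.
Via Vantage: 75% × 85% = 63.75%.
Via Caldera: 100% × 13% = 13%.
Total: 4.25% + 63.75% + 13% = 81%.
Rounded: 81.00%.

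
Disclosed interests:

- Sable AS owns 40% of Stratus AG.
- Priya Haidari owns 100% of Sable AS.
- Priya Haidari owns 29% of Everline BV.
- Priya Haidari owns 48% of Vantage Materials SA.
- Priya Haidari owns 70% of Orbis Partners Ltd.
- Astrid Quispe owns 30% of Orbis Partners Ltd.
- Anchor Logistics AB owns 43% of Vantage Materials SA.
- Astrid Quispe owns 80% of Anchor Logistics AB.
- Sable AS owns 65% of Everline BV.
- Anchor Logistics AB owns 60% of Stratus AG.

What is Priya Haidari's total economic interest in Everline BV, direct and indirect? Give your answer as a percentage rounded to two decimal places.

Priya reaches Everline along 2 paths.
Via Sable: 100% × 65% = 65%.
Direct stake: 29% = 29%.
Total: 65% + 29% = 94%.
Rounded: 94.00%.

94.00%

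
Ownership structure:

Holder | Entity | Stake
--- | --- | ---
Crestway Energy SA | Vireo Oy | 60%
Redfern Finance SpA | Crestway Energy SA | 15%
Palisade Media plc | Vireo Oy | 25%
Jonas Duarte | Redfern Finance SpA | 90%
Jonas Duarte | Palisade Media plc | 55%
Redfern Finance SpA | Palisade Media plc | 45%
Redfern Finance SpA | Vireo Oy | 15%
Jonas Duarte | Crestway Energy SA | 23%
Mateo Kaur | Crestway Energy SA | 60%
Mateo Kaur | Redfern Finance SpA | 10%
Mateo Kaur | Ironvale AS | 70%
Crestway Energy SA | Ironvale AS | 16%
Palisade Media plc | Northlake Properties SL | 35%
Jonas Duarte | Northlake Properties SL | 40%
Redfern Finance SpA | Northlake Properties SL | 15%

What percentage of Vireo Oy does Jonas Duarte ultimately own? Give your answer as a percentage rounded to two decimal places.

Jonas reaches Vireo along 5 paths.
Via Redfern: 90% × 15% = 13.5%.
Via Redfern → Palisade: 90% × 45% × 25% = 10.125%.
Via Palisade: 55% × 25% = 13.75%.
Via Crestway: 23% × 60% = 13.8%.
Via Redfern → Crestway: 90% × 15% × 60% = 8.1%.
Total: 13.5% + 10.125% + 13.75% + 13.8% + 8.1% = 59.275%.
Rounded: 59.28%.

59.28%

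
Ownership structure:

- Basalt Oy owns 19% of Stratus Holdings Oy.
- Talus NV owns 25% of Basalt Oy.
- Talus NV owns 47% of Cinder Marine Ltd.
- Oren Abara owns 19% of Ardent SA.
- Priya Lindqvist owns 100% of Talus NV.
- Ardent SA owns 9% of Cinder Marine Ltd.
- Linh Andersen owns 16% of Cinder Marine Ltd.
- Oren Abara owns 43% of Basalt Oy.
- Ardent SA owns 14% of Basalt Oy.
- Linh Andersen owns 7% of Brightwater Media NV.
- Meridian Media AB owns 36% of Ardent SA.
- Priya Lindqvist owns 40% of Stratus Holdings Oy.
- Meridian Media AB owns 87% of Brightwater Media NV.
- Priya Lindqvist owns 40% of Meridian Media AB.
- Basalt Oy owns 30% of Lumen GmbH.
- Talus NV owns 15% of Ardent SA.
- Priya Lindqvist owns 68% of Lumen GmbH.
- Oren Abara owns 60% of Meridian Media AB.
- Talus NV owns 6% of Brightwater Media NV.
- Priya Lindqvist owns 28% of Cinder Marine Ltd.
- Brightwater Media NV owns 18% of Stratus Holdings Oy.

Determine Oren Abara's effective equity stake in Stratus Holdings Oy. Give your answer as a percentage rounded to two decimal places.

Oren reaches Stratus along 4 paths.
Via Meridian → Brightwater: 60% × 87% × 18% = 9.396%.
Via Ardent → Basalt: 19% × 14% × 19% = 0.5054%.
Via Meridian → Ardent → Basalt: 60% × 36% × 14% × 19% = 0.57456%.
Via Basalt: 43% × 19% = 8.17%.
Total: 9.396% + 0.5054% + 0.57456% + 8.17% = 18.64596%.
Rounded: 18.65%.

18.65%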